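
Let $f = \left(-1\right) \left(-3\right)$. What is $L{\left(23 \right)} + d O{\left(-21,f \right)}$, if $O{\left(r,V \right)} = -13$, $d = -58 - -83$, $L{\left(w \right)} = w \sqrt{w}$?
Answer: $-325 + 23 \sqrt{23} \approx -214.7$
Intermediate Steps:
$L{\left(w \right)} = w^{\frac{3}{2}}$
$f = 3$
$d = 25$ ($d = -58 + 83 = 25$)
$L{\left(23 \right)} + d O{\left(-21,f \right)} = 23^{\frac{3}{2}} + 25 \left(-13\right) = 23 \sqrt{23} - 325 = -325 + 23 \sqrt{23}$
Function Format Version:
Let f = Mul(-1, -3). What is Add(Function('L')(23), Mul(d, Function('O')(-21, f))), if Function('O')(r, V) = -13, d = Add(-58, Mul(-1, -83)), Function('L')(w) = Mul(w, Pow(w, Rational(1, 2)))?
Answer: Add(-325, Mul(23, Pow(23, Rational(1, 2)))) ≈ -214.70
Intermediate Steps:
Function('L')(w) = Pow(w, Rational(3, 2))
f = 3
d = 25 (d = Add(-58, 83) = 25)
Add(Function('L')(23), Mul(d, Function('O')(-21, f))) = Add(Pow(23, Rational(3, 2)), Mul(25, -13)) = Add(Mul(23, Pow(23, Rational(1, 2))), -325) = Add(-325, Mul(23, Pow(23, Rational(1, 2))))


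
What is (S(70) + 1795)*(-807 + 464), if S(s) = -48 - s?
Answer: -575211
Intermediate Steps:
(S(70) + 1795)*(-807 + 464) = ((-48 - 1*70) + 1795)*(-807 + 464) = ((-48 - 70) + 1795)*(-343) = (-118 + 1795)*(-343) = 1677*(-343) = -575211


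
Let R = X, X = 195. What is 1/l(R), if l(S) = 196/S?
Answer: 195/196 ≈ 0.99490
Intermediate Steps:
R = 195
1/l(R) = 1/(196/195) = 195/196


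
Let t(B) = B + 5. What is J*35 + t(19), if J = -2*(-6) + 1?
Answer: 479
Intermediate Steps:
t(B) = 5 + B
J = 13 (J = 12 + 1 = 13)
J*35 + t(19) = 13*35 + (5 + 19) = 455 + 24 = 479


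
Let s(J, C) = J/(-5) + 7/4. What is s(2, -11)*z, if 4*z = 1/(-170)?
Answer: -27/13600 ≈ -0.0019853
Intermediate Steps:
z = -1/680 (z = (¼)/(-170) = (¼)*(-1/170) = -1/680 ≈ -0.0014706)
s(J, C) = 7/4 - J/5 (s(J, C) = J*(-⅕) + 7*(¼) = -J/5 + 7/4 = 7/4 - J/5)
s(2, -11)*z = (7/4 - ⅕*2)*(-1/680) = (7/4 - ⅖)*(-1/680) = (27/20)*(-1/680) = -27/13600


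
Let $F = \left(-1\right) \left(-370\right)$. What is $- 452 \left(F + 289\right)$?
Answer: $-297868$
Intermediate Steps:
$F = 370$
$- 452 \left(F + 289\right) = - 452 \left(370 + 289\right) = \left(-452\right) 659 = -297868$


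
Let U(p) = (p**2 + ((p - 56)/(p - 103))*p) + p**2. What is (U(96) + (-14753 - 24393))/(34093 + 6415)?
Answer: -74419/141778 ≈ -0.52490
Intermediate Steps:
U(p) = 2*p**2 + p*(-56 + p)/(-103 + p) (U(p) = (p**2 + ((-56 + p)/(-103 + p))*p) + p**2 = (p**2 + p*(-56 + p)/(-103 + p)) + p**2 = 2*p**2 + p*(-56 + p)/(-103 + p))
(U(96) + (-14753 - 24393))/(34093 + 6415) = (96*(-56 - 205*96 + 2*96**2)/(-103 + 96) + (-14753 - 24393))/(34093 + 6415) = (96*(-56 - 19680 + 2*9216)/(-7) - 39146)/40508 = (96*(-1/7)*(-56 - 19680 + 18432) - 39146)*(1/40508) = (96*(-1/7)*(-1304) - 39146)*(1/40508) = (125184/7 - 39146)*(1/40508) = -148838/7*1/40508 = -74419/141778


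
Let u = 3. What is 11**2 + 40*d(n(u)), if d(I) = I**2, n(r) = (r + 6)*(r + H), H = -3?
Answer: 121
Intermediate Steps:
n(r) = (-3 + r)*(6 + r) (n(r) = (r + 6)*(r - 3) = (6 + r)*(-3 + r) = (-3 + r)*(6 + r))
11**2 + 40*d(n(u)) = 11**2 + 40*(-18 + 3**2 + 3*3)**2 = 121 + 40*(-18 + 9 + 9)**2 = 121 + 40*0**2 = 121 + 40*0 = 121 + 0 = 121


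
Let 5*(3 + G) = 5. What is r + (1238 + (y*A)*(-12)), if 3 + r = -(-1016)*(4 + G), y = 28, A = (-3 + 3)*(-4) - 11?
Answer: 6963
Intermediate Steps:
G = -2 (G = -3 + (⅕)*5 = -3 + 1 = -2)
A = -11 (A = 0*(-4) - 11 = 0 - 11 = -11)
r = 2029 (r = -3 - (-1016)*(4 - 2) = -3 - (-1016)*2 = -3 - 127*(-16) = -3 + 2032 = 2029)
r + (1238 + (y*A)*(-12)) = 2029 + (1238 + (28*(-11))*(-12)) = 2029 + (1238 - 308*(-12)) = 2029 + (1238 + 3696) = 2029 + 4934 = 6963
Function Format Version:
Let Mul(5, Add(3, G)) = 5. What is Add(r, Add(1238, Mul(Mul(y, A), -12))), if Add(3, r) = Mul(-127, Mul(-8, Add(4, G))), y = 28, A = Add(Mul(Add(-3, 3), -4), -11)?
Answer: 6963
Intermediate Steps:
G = -2 (G = Add(-3, Mul(Rational(1, 5), 5)) = Add(-3, 1) = -2)
A = -11 (A = Add(Mul(0, -4), -11) = Add(0, -11) = -11)
r = 2029 (r = Add(-3, Mul(-127, Mul(-8, Add(4, -2)))) = Add(-3, Mul(-127, Mul(-8, 2))) = Add(-3, Mul(-127, -16)) = Add(-3, 2032) = 2029)
Add(r, Add(1238, Mul(Mul(y, A), -12))) = Add(2029, Add(1238, Mul(Mul(28, -11), -12))) = Add(2029, Add(1238, Mul(-308, -12))) = Add(2029, Add(1238, 3696)) = Add(2029, 4934) = 6963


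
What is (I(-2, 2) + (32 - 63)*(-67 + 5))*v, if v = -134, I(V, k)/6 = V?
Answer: -255940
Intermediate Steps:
I(V, k) = 6*V
(I(-2, 2) + (32 - 63)*(-67 + 5))*v = (6*(-2) + (32 - 63)*(-67 + 5))*(-134) = (-12 - 31*(-62))*(-134) = (-12 + 1922)*(-134) = 1910*(-134) = -255940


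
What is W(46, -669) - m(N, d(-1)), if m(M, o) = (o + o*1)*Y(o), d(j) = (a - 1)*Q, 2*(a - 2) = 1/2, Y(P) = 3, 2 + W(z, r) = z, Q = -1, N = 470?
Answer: 103/2 ≈ 51.500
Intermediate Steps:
W(z, r) = -2 + z
a = 9/4 (a = 2 + (½)/2 = 2 + (½)*(½) = 2 + ¼ = 9/4 ≈ 2.2500)
d(j) = -5/4 (d(j) = (9/4 - 1)*(-1) = (5/4)*(-1) = -5/4)
m(M, o) = 6*o (m(M, o) = (o + o*1)*3 = (o + o)*3 = (2*o)*3 = 6*o)
W(46, -669) - m(N, d(-1)) = (-2 + 46) - 6*(-5)/4 = 44 - 1*(-15/2) = 44 + 15/2 = 103/2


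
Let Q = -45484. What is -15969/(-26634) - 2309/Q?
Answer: 131305317/201903476 ≈ 0.65034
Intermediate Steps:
-15969/(-26634) - 2309/Q = -15969/(-26634) - 2309/(-45484) = -15969*(-1/26634) - 2309*(-1/45484) = 5323/8878 + 2309/45484 = 131305317/201903476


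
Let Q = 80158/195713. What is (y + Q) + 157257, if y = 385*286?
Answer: 52327277829/195713 ≈ 2.6737e+5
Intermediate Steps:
y = 110110
Q = 80158/195713 (Q = 80158*(1/195713) = 80158/195713 ≈ 0.40957)
(y + Q) + 157257 = (110110 + 80158/195713) + 157257 = 21550038588/195713 + 157257 = 52327277829/195713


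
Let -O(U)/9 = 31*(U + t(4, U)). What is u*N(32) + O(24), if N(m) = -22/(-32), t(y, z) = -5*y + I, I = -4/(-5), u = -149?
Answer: -115331/80 ≈ -1441.6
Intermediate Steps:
I = ⅘ (I = -4*(-⅕) = ⅘ ≈ 0.80000)
t(y, z) = ⅘ - 5*y (t(y, z) = -5*y + ⅘ = ⅘ - 5*y)
O(U) = 26784/5 - 279*U (O(U) = -279*(U + (⅘ - 5*4)) = -279*(U + (⅘ - 20)) = -279*(U - 96/5) = -279*(-96/5 + U) = -9*(-2976/5 + 31*U) = 26784/5 - 279*U)
N(m) = 11/16 (N(m) = -22*(-1/32) = 11/16)
u*N(32) + O(24) = -149*11/16 + (26784/5 - 279*24) = -1639/16 + (26784/5 - 6696) = -1639/16 - 6696/5 = -115331/80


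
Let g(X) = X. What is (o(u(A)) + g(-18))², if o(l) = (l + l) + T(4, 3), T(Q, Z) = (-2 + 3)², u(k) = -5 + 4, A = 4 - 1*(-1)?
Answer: 361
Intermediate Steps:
A = 5 (A = 4 + 1 = 5)
u(k) = -1
T(Q, Z) = 1 (T(Q, Z) = 1² = 1)
o(l) = 1 + 2*l (o(l) = (l + l) + 1 = 2*l + 1 = 1 + 2*l)
(o(u(A)) + g(-18))² = ((1 + 2*(-1)) - 18)² = ((1 - 2) - 18)² = (-1 - 18)² = (-19)² = 361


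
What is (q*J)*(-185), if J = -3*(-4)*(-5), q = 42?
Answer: 466200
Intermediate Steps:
J = -60 (J = 12*(-5) = -60)
(q*J)*(-185) = (42*(-60))*(-185) = -2520*(-185) = 466200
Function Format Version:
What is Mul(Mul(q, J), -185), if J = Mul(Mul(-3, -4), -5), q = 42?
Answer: 466200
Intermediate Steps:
J = -60 (J = Mul(12, -5) = -60)
Mul(Mul(q, J), -185) = Mul(Mul(42, -60), -185) = Mul(-2520, -185) = 466200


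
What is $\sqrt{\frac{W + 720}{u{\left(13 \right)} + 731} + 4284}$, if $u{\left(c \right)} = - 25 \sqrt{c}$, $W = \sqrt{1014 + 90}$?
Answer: $\frac{2 \sqrt{783081 + \sqrt{69} - 26775 \sqrt{13}}}{\sqrt{731 - 25 \sqrt{13}}} \approx 65.461$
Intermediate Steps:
$W = 4 \sqrt{69}$ ($W = \sqrt{1104} = 4 \sqrt{69} \approx 33.227$)
$\sqrt{\frac{W + 720}{u{\left(13 \right)} + 731} + 4284} = \sqrt{\frac{4 \sqrt{69} + 720}{- 25 \sqrt{13} + 731} + 4284} = \sqrt{\frac{720 + 4 \sqrt{69}}{731 - 25 \sqrt{13}} + 4284} = \sqrt{4284 + \frac{720 + 4 \sqrt{69}}{731 - 25 \sqrt{13}}}$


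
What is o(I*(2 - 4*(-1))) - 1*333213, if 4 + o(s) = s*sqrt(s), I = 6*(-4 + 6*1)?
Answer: -333217 + 432*sqrt(2) ≈ -3.3261e+5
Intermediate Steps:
I = 12 (I = 6*(-4 + 6) = 6*2 = 12)
o(s) = -4 + s**(3/2) (o(s) = -4 + s*sqrt(s) = -4 + s**(3/2))
o(I*(2 - 4*(-1))) - 1*333213 = (-4 + (12*(2 - 4*(-1)))**(3/2)) - 1*333213 = (-4 + (12*(2 + 4))**(3/2)) - 333213 = (-4 + (12*6)**(3/2)) - 333213 = (-4 + 72**(3/2)) - 333213 = (-4 + 432*sqrt(2)) - 333213 = -333217 + 432*sqrt(2)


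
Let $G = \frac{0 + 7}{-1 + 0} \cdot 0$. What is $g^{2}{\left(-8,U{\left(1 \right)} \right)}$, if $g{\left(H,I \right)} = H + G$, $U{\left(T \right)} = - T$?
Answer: $64$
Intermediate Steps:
$G = 0$ ($G = \frac{7}{-1} \cdot 0 = 7 \left(-1\right) 0 = \left(-7\right) 0 = 0$)
$g{\left(H,I \right)} = H$ ($g{\left(H,I \right)} = H + 0 = H$)
$g^{2}{\left(-8,U{\left(1 \right)} \right)} = \left(-8\right)^{2} = 64$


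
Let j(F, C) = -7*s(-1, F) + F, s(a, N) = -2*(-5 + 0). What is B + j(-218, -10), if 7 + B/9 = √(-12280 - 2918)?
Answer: -351 + 9*I*√15198 ≈ -351.0 + 1109.5*I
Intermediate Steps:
s(a, N) = 10 (s(a, N) = -2*(-5) = 10)
j(F, C) = -70 + F (j(F, C) = -7*10 + F = -70 + F)
B = -63 + 9*I*√15198 (B = -63 + 9*√(-12280 - 2918) = -63 + 9*√(-15198) = -63 + 9*(I*√15198) = -63 + 9*I*√15198 ≈ -63.0 + 1109.5*I)
B + j(-218, -10) = (-63 + 9*I*√15198) + (-70 - 218) = (-63 + 9*I*√15198) - 288 = -351 + 9*I*√15198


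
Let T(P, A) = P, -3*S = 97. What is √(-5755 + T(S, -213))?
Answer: I*√52086/3 ≈ 76.074*I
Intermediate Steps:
S = -97/3 (S = -⅓*97 = -97/3 ≈ -32.333)
√(-5755 + T(S, -213)) = √(-5755 - 97/3) = √(-17362/3) = I*√52086/3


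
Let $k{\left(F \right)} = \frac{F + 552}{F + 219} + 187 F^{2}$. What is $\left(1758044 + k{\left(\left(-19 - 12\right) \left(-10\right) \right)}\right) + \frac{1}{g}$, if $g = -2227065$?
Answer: $\frac{23242778210343941}{1178117385} \approx 1.9729 \cdot 10^{7}$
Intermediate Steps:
$k{\left(F \right)} = 187 F^{2} + \frac{552 + F}{219 + F}$ ($k{\left(F \right)} = \frac{552 + F}{219 + F} + 187 F^{2} = 187 F^{2} + \frac{552 + F}{219 + F}$)
$\left(1758044 + k{\left(\left(-19 - 12\right) \left(-10\right) \right)}\right) + \frac{1}{g} = \left(1758044 + \frac{552 + \left(-19 - 12\right) \left(-10\right) + 187 \left(\left(-19 - 12\right) \left(-10\right)\right)^{3} + 40953 \left(\left(-19 - 12\right) \left(-10\right)\right)^{2}}{219 + \left(-19 - 12\right) \left(-10\right)}\right) + \frac{1}{-2227065} = \left(1758044 + \frac{552 - -310 + 187 \left(\left(-31\right) \left(-10\right)\right)^{3} + 40953 \left(\left(-31\right) \left(-10\right)\right)^{2}}{219 - -310}\right) - \frac{1}{2227065} = \left(1758044 + \frac{552 + 310 + 187 \cdot 310^{3} + 40953 \cdot 310^{2}}{219 + 310}\right) - \frac{1}{2227065} = \left(1758044 + \frac{552 + 310 + 187 \cdot 29791000 + 40953 \cdot 96100}{529}\right) - \frac{1}{2227065} = \left(1758044 + \frac{552 + 310 + 5570917000 + 3935583300}{529}\right) - \frac{1}{2227065} = \left(1758044 + \frac{1}{529} \cdot 9506501162\right) - \frac{1}{2227065} = \left(1758044 + \frac{9506501162}{529}\right) - \frac{1}{2227065} = \frac{10436506438}{529} - \frac{1}{2227065} = \frac{23242778210343941}{1178117385}$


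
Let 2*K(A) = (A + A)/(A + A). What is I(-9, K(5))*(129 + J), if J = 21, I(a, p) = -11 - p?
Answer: -1725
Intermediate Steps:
K(A) = 1/2 (K(A) = ((A + A)/(A + A))/2 = ((2*A)/((2*A)))/2 = ((2*A)*(1/(2*A)))/2 = (1/2)*1 = 1/2)
I(-9, K(5))*(129 + J) = (-11 - 1*1/2)*(129 + 21) = (-11 - 1/2)*150 = -23/2*150 = -1725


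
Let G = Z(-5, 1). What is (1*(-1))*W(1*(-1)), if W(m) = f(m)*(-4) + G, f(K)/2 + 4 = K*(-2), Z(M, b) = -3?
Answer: -13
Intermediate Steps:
f(K) = -8 - 4*K (f(K) = -8 + 2*(K*(-2)) = -8 + 2*(-2*K) = -8 - 4*K)
G = -3
W(m) = 29 + 16*m (W(m) = (-8 - 4*m)*(-4) - 3 = (32 + 16*m) - 3 = 29 + 16*m)
(1*(-1))*W(1*(-1)) = (1*(-1))*(29 + 16*(1*(-1))) = -(29 + 16*(-1)) = -(29 - 16) = -1*13 = -13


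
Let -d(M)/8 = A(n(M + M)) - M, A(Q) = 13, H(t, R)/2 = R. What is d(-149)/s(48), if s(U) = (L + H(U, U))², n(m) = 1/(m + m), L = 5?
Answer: -1296/10201 ≈ -0.12705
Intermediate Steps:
H(t, R) = 2*R
n(m) = 1/(2*m)
s(U) = (5 + 2*U)²
d(M) = -104 + 8*M (d(M) = -8*(13 - M) = -104 + 8*M)
d(-149)/s(48) = (-104 + 8*(-149))/((5 + 2*48)²) = (-104 - 1192)/((5 + 96)²) = -1296/(101²) = -1296/10201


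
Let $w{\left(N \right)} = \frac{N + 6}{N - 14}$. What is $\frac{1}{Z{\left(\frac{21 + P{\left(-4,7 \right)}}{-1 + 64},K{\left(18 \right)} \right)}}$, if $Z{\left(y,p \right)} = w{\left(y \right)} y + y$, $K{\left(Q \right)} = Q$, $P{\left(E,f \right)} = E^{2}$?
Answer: $\frac{10647}{3182} \approx 3.346$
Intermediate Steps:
$w{\left(N \right)} = \frac{6 + N}{-14 + N}$
$Z{\left(y,p \right)} = y + \frac{y \left(6 + y\right)}{-14 + y}$ ($Z{\left(y,p \right)} = \frac{6 + y}{-14 + y} y + y = \frac{y \left(6 + y\right)}{-14 + y} + y = y + \frac{y \left(6 + y\right)}{-14 + y}$)
$\frac{1}{Z{\left(\frac{21 + P{\left(-4,7 \right)}}{-1 + 64},K{\left(18 \right)} \right)}} = \frac{1}{2 \frac{21 + \left(-4\right)^{2}}{-1 + 64} \frac{1}{-14 + \frac{21 + \left(-4\right)^{2}}{-1 + 64}} \left(-4 + \frac{21 + \left(-4\right)^{2}}{-1 + 64}\right)} = \frac{1}{2 \frac{21 + 16}{63} \frac{1}{-14 + \frac{21 + 16}{63}} \left(-4 + \frac{21 + 16}{63}\right)} = \frac{1}{2 \cdot 37 \cdot \frac{1}{63} \frac{1}{-14 + 37 \cdot \frac{1}{63}} \left(-4 + 37 \cdot \frac{1}{63}\right)} = \frac{1}{2 \cdot \frac{37}{63} \frac{1}{-14 + \frac{37}{63}} \left(-4 + \frac{37}{63}\right)} = \frac{1}{2 \cdot \frac{37}{63} \frac{1}{- \frac{845}{63}} \left(- \frac{215}{63}\right)} = \frac{1}{2 \cdot \frac{37}{63} \left(- \frac{63}{845}\right) \left(- \frac{215}{63}\right)} = \frac{1}{\frac{3182}{10647}} = \frac{10647}{3182}$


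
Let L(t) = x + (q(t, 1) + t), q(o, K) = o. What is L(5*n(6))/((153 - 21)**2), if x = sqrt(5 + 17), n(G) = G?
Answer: 5/1452 + sqrt(22)/17424 ≈ 0.0037127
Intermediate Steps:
x = sqrt(22) ≈ 4.6904
L(t) = sqrt(22) + 2*t (L(t) = sqrt(22) + (t + t) = sqrt(22) + 2*t)
L(5*n(6))/((153 - 21)**2) = (sqrt(22) + 2*(5*6))/((153 - 21)**2) = (sqrt(22) + 2*30)/(132**2) = (sqrt(22) + 60)/17424 = (60 + sqrt(22))*(1/17424) = 5/1452 + sqrt(22)/17424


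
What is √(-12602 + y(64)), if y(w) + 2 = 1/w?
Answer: I*√806655/8 ≈ 112.27*I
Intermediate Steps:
y(w) = -2 + 1/w
√(-12602 + y(64)) = √(-12602 + (-2 + 1/64)) = √(-12602 - 127/64) = √(-806655/64) = I*√806655/8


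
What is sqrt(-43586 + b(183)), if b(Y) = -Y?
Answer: I*sqrt(43769) ≈ 209.21*I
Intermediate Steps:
sqrt(-43586 + b(183)) = sqrt(-43586 - 1*183) = sqrt(-43586 - 183) = sqrt(-43769) = I*sqrt(43769)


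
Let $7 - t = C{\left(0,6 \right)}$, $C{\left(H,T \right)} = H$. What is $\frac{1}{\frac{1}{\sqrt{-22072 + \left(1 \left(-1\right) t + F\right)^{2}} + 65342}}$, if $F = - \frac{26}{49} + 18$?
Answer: $65342 + \frac{i \sqrt{52731703}}{49} \approx 65342.0 + 148.2 i$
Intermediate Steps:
$t = 7$ ($t = 7 - 0 = 7 + 0 = 7$)
$F = \frac{856}{49}$ ($F = \left(-26\right) \frac{1}{49} + 18 = - \frac{26}{49} + 18 = \frac{856}{49} \approx 17.469$)
$\frac{1}{\frac{1}{\sqrt{-22072 + \left(1 \left(-1\right) t + F\right)^{2}} + 65342}} = \frac{1}{\frac{1}{\sqrt{-22072 + \left(1 \left(-1\right) 7 + \frac{856}{49}\right)^{2}} + 65342}} = \frac{1}{\frac{1}{\sqrt{-22072 + \left(\left(-1\right) 7 + \frac{856}{49}\right)^{2}} + 65342}} = \frac{1}{\frac{1}{\sqrt{-22072 + \left(-7 + \frac{856}{49}\right)^{2}} + 65342}} = \frac{1}{\frac{1}{\sqrt{-22072 + \left(\frac{513}{49}\right)^{2}} + 65342}} = \frac{1}{\frac{1}{\sqrt{-22072 + \frac{263169}{2401}} + 65342}} = \frac{1}{\frac{1}{\sqrt{- \frac{52731703}{2401}} + 65342}} = \frac{1}{\frac{1}{\frac{i \sqrt{52731703}}{49} + 65342}} = \frac{1}{\frac{1}{65342 + \frac{i \sqrt{52731703}}{49}}} = 65342 + \frac{i \sqrt{52731703}}{49}$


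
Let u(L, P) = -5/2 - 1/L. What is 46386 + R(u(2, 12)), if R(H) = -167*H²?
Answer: 44883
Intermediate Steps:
u(L, P) = -5/2 - 1/L (u(L, P) = -5*½ - 1/L = -5/2 - 1/L)
46386 + R(u(2, 12)) = 46386 - 167*(-5/2 - 1/2)² = 46386 - 167*(-5/2 - 1*½)² = 46386 - 167*(-5/2 - ½)² = 46386 - 167*(-3)² = 46386 - 167*9 = 46386 - 1503 = 44883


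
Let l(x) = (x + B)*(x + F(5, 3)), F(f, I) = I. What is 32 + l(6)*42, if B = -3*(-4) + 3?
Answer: 7970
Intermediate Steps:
B = 15 (B = 12 + 3 = 15)
l(x) = (3 + x)*(15 + x) (l(x) = (x + 15)*(x + 3) = (15 + x)*(3 + x) = (3 + x)*(15 + x))
32 + l(6)*42 = 32 + (45 + 6² + 18*6)*42 = 32 + (45 + 36 + 108)*42 = 32 + 189*42 = 32 + 7938 = 7970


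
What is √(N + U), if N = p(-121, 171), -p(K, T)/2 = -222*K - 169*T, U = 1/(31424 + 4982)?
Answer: √5399666746270/36406 ≈ 63.828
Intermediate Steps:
U = 1/36406 ≈ 2.7468e-5
p(K, T) = 338*T + 444*K (p(K, T) = -2*(-222*K - 169*T) = 338*T + 444*K)
N = 4074 (N = 338*171 + 444*(-121) = 57798 - 53724 = 4074)
√(N + U) = √(4074 + 1/36406) = √(148318045/36406) = √5399666746270/36406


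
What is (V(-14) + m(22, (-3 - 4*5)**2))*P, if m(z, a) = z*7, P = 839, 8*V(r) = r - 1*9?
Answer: 1014351/8 ≈ 1.2679e+5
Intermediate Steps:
V(r) = -9/8 + r/8 (V(r) = (r - 1*9)/8 = (r - 9)/8 = (-9 + r)/8 = -9/8 + r/8)
m(z, a) = 7*z
(V(-14) + m(22, (-3 - 4*5)**2))*P = ((-9/8 + (1/8)*(-14)) + 7*22)*839 = ((-9/8 - 7/4) + 154)*839 = (-23/8 + 154)*839 = (1209/8)*839 = 1014351/8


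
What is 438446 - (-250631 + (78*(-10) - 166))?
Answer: 690023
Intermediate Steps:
438446 - (-250631 + (78*(-10) - 166)) = 438446 - (-250631 + (-780 - 166)) = 438446 - (-250631 - 946) = 438446 - 1*(-251577) = 438446 + 251577 = 690023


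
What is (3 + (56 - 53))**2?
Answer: 36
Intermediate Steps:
(3 + (56 - 53))**2 = (3 + 3)**2 = 6**2 = 36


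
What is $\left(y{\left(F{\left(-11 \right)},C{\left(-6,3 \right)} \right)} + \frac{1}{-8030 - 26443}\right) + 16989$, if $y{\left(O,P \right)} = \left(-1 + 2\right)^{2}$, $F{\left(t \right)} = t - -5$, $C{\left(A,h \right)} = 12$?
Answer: $\frac{585696269}{34473} \approx 16990.0$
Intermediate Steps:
$F{\left(t \right)} = 5 + t$ ($F{\left(t \right)} = t + 5 = 5 + t$)
$y{\left(O,P \right)} = 1$ ($y{\left(O,P \right)} = 1^{2} = 1$)
$\left(y{\left(F{\left(-11 \right)},C{\left(-6,3 \right)} \right)} + \frac{1}{-8030 - 26443}\right) + 16989 = \left(1 + \frac{1}{-8030 - 26443}\right) + 16989 = \left(1 + \frac{1}{-34473}\right) + 16989 = \left(1 - \frac{1}{34473}\right) + 16989 = \frac{34472}{34473} + 16989 = \frac{585696269}{34473}$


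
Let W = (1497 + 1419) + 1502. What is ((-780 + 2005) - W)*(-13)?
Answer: 41509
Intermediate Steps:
W = 4418 (W = 2916 + 1502 = 4418)
((-780 + 2005) - W)*(-13) = ((-780 + 2005) - 1*4418)*(-13) = (1225 - 4418)*(-13) = -3193*(-13) = 41509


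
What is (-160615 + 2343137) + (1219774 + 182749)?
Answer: 3585045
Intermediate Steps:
(-160615 + 2343137) + (1219774 + 182749) = 2182522 + 1402523 = 3585045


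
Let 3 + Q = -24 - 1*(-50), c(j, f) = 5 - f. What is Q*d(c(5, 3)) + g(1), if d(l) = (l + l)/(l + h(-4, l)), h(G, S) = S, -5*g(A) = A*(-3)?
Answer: 118/5 ≈ 23.600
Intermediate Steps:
g(A) = 3*A/5 (g(A) = -A*(-3)/5 = -(-3)*A/5 = 3*A/5)
d(l) = 1 (d(l) = (l + l)/(l + l) = (2*l)/((2*l)) = (2*l)*(1/(2*l)) = 1)
Q = 23 (Q = -3 + (-24 - 1*(-50)) = -3 + (-24 + 50) = -3 + 26 = 23)
Q*d(c(5, 3)) + g(1) = 23*1 + (⅗)*1 = 23 + ⅗ = 118/5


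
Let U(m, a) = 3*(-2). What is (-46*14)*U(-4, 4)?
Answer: 3864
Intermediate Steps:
U(m, a) = -6
(-46*14)*U(-4, 4) = -46*14*(-6) = -644*(-6) = 3864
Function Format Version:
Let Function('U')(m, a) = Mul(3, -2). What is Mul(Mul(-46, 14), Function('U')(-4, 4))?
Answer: 3864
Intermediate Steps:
Function('U')(m, a) = -6
Mul(Mul(-46, 14), Function('U')(-4, 4)) = Mul(Mul(-46, 14), -6) = Mul(-644, -6) = 3864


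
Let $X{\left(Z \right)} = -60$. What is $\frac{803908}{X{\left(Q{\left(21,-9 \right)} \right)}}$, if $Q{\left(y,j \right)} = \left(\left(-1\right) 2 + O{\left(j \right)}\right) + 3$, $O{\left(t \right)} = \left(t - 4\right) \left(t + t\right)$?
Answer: $- \frac{200977}{15} \approx -13398.0$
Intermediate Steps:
$O{\left(t \right)} = 2 t \left(-4 + t\right)$ ($O{\left(t \right)} = \left(-4 + t\right) 2 t = 2 t \left(-4 + t\right)$)
$Q{\left(y,j \right)} = 1 + 2 j \left(-4 + j\right)$ ($Q{\left(y,j \right)} = \left(\left(-1\right) 2 + 2 j \left(-4 + j\right)\right) + 3 = \left(-2 + 2 j \left(-4 + j\right)\right) + 3 = 1 + 2 j \left(-4 + j\right)$)
$\frac{803908}{X{\left(Q{\left(21,-9 \right)} \right)}} = \frac{803908}{-60} = 803908 \left(- \frac{1}{60}\right) = - \frac{200977}{15}$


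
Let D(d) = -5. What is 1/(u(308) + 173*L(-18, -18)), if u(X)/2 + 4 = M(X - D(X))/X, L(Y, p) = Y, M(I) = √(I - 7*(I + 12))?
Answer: -37020676/115578551453 - 231*I*√218/115578551453 ≈ -0.00032031 - 2.951e-8*I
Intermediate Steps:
M(I) = √(-84 - 6*I) (M(I) = √(I - 7*(12 + I)) = √(I + (-84 - 7*I)) = √(-84 - 6*I))
u(X) = -8 + 2*√(-114 - 6*X)/X (u(X) = -8 + 2*(√(-84 - 6*(X - 1*(-5)))/X) = -8 + 2*(√(-84 - 6*(X + 5))/X) = -8 + 2*(√(-84 - 6*(5 + X))/X) = -8 + 2*(√(-84 + (-30 - 6*X))/X) = -8 + 2*(√(-114 - 6*X)/X) = -8 + 2*√(-114 - 6*X)/X)
1/(u(308) + 173*L(-18, -18)) = 1/((-8 + 2*√(-114 - 6*308)/308) + 173*(-18)) = 1/((-8 + 2*(1/308)*√(-114 - 1848)) - 3114) = 1/((-8 + 2*(1/308)*√(-1962)) - 3114) = 1/((-8 + 2*(1/308)*(3*I*√218)) - 3114) = 1/((-8 + 3*I*√218/154) - 3114) = 1/(-3122 + 3*I*√218/154)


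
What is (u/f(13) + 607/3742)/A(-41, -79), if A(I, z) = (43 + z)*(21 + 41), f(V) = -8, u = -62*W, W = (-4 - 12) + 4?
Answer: 347399/8352144 ≈ 0.041594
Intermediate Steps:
W = -12 (W = -16 + 4 = -12)
u = 744 (u = -62*(-12) = 744)
A(I, z) = 2666 + 62*z (A(I, z) = (43 + z)*62 = 2666 + 62*z)
(u/f(13) + 607/3742)/A(-41, -79) = (744/(-8) + 607/3742)/(2666 + 62*(-79)) = (744*(-⅛) + 607*(1/3742))/(2666 - 4898) = (-93 + 607/3742)/(-2232) = -347399/3742*(-1/2232) = 347399/8352144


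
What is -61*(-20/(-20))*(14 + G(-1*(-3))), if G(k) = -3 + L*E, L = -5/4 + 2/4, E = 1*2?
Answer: -1159/2 ≈ -579.50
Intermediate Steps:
E = 2
L = -3/4 (L = -5*1/4 + 2*(1/4) = -5/4 + 1/2 = -3/4 ≈ -0.75000)
G(k) = -9/2 (G(k) = -3 - 3/4*2 = -3 - 3/2 = -9/2)
-61*(-20/(-20))*(14 + G(-1*(-3))) = -61*(-20/(-20))*(14 - 9/2) = -61*(-20*(-1/20))*19/2 = -61*19/2 = -1159/2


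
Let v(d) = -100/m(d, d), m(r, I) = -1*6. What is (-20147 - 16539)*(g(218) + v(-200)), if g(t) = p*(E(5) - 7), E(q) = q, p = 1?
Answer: -1614184/3 ≈ -5.3806e+5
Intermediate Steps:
m(r, I) = -6
v(d) = 50/3 (v(d) = -100/(-6) = -100*(-1/6) = 50/3)
g(t) = -2 (g(t) = 1*(5 - 7) = 1*(-2) = -2)
(-20147 - 16539)*(g(218) + v(-200)) = (-20147 - 16539)*(-2 + 50/3) = -36686*44/3 = -1614184/3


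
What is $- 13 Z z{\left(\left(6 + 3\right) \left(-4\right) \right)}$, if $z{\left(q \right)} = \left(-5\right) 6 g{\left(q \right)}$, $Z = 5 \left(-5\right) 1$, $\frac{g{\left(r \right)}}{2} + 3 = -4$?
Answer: $136500$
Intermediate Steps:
$g{\left(r \right)} = -14$ ($g{\left(r \right)} = -6 + 2 \left(-4\right) = -6 - 8 = -14$)
$Z = -25$ ($Z = \left(-25\right) 1 = -25$)
$z{\left(q \right)} = 420$ ($z{\left(q \right)} = \left(-5\right) 6 \left(-14\right) = \left(-30\right) \left(-14\right) = 420$)
$- 13 Z z{\left(\left(6 + 3\right) \left(-4\right) \right)} = \left(-13\right) \left(-25\right) 420 = 325 \cdot 420 = 136500$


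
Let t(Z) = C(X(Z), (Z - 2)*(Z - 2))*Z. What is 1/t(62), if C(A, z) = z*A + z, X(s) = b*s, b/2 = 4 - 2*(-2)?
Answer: 1/221637600 ≈ 4.5119e-9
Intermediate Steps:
b = 16 (b = 2*(4 - 2*(-2)) = 2*(4 + 4) = 2*8 = 16)
X(s) = 16*s
C(A, z) = z + A*z (C(A, z) = A*z + z = z + A*z)
t(Z) = Z*(-2 + Z)²*(1 + 16*Z) (t(Z) = (((Z - 2)*(Z - 2))*(1 + 16*Z))*Z = (((-2 + Z)*(-2 + Z))*(1 + 16*Z))*Z = ((-2 + Z)²*(1 + 16*Z))*Z = Z*(-2 + Z)²*(1 + 16*Z))
1/t(62) = 1/(62*(-2 + 62)²*(1 + 16*62)) = 1/(62*60²*(1 + 992)) = 1/(62*3600*993) = 1/221637600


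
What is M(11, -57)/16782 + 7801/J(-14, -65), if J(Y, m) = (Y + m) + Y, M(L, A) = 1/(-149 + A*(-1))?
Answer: -4014769079/47862264 ≈ -83.882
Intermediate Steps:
M(L, A) = 1/(-149 - A)
J(Y, m) = m + 2*Y
M(11, -57)/16782 + 7801/J(-14, -65) = -1/(149 - 57)/16782 + 7801/(-65 + 2*(-14)) = -1/92*(1/16782) + 7801/(-65 - 28) = -1*1/92*(1/16782) + 7801/(-93) = -1/92*1/16782 + 7801*(-1/93) = -1/1543944 - 7801/93 = -4014769079/47862264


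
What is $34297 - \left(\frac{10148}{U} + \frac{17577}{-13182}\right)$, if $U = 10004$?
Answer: $\frac{376906751799}{10989394} \approx 34297.0$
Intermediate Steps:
$34297 - \left(\frac{10148}{U} + \frac{17577}{-13182}\right) = 34297 - \left(\frac{10148}{10004} + \frac{17577}{-13182}\right) = 34297 - \left(10148 \cdot \frac{1}{10004} + 17577 \left(- \frac{1}{13182}\right)\right) = 34297 - \left(\frac{2537}{2501} - \frac{5859}{4394}\right) = 34297 - - \frac{3505781}{10989394} = 34297 + \frac{3505781}{10989394} = \frac{376906751799}{10989394}$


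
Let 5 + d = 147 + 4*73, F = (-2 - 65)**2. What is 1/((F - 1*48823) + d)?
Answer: -1/43900 ≈ -2.2779e-5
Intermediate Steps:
F = 4489 (F = (-67)**2 = 4489)
d = 434 (d = -5 + (147 + 4*73) = -5 + (147 + 292) = -5 + 439 = 434)
1/((F - 1*48823) + d) = 1/((4489 - 1*48823) + 434) = 1/((4489 - 48823) + 434) = 1/(-44334 + 434) = 1/(-43900) = -1/43900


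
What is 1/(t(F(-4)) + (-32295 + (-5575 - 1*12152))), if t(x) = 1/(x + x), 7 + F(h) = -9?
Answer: -32/1600705 ≈ -1.9991e-5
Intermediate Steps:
F(h) = -16 (F(h) = -7 - 9 = -16)
t(x) = 1/(2*x)
1/(t(F(-4)) + (-32295 + (-5575 - 1*12152))) = 1/((½)/(-16) + (-32295 + (-5575 - 1*12152))) = 1/((½)*(-1/16) + (-32295 + (-5575 - 12152))) = 1/(-1/32 + (-32295 - 17727)) = 1/(-1/32 - 50022) = 1/(-1600705/32) = -32/1600705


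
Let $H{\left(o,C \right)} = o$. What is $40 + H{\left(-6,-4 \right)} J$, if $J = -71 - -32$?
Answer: $274$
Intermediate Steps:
$J = -39$ ($J = -71 + 32 = -39$)
$40 + H{\left(-6,-4 \right)} J = 40 - -234 = 40 + 234 = 274$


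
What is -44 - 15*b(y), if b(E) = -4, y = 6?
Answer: 16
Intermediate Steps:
-44 - 15*b(y) = -44 - 15*(-4) = -44 + 60 = 16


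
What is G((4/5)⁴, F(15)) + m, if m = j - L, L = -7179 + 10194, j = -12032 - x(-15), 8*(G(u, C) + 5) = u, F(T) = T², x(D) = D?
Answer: -9398093/625 ≈ -15037.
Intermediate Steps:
G(u, C) = -5 + u/8
j = -12017 (j = -12032 - 1*(-15) = -12032 + 15 = -12017)
L = 3015
m = -15032 (m = -12017 - 1*3015 = -12017 - 3015 = -15032)
G((4/5)⁴, F(15)) + m = (-5 + (4/5)⁴/8) - 15032 = (-5 + (4*(⅕))⁴/8) - 15032 = (-5 + (⅘)⁴/8) - 15032 = (-5 + (⅛)*(256/625)) - 15032 = (-5 + 32/625) - 15032 = -3093/625 - 15032 = -9398093/625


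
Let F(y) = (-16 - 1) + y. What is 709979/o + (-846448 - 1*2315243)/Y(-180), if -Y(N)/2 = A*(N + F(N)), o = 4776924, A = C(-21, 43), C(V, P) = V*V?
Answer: -63534528467/6788009004 ≈ -9.3598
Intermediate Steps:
C(V, P) = V²
A = 441 (A = (-21)² = 441)
F(y) = -17 + y
Y(N) = 14994 - 1764*N (Y(N) = -882*(N + (-17 + N)) = -882*(-17 + 2*N) = -2*(-7497 + 882*N) = 14994 - 1764*N)
709979/o + (-846448 - 1*2315243)/Y(-180) = 709979/4776924 + (-846448 - 1*2315243)/(14994 - 1764*(-180)) = 709979*(1/4776924) + (-846448 - 2315243)/(14994 + 317520) = 709979/4776924 - 3161691/332514 = 709979/4776924 - 3161691*1/332514 = 709979/4776924 - 27023/2842 = -63534528467/6788009004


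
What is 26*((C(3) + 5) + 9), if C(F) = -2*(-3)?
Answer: 520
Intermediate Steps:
C(F) = 6
26*((C(3) + 5) + 9) = 26*((6 + 5) + 9) = 26*(11 + 9) = 26*20 = 520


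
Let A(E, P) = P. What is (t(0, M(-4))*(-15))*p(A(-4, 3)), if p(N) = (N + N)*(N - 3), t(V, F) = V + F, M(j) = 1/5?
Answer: 0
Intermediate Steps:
M(j) = ⅕
t(V, F) = F + V
p(N) = 2*N*(-3 + N) (p(N) = (2*N)*(-3 + N) = 2*N*(-3 + N))
(t(0, M(-4))*(-15))*p(A(-4, 3)) = ((⅕ + 0)*(-15))*(2*3*(-3 + 3)) = ((⅕)*(-15))*(2*3*0) = -3*0 = 0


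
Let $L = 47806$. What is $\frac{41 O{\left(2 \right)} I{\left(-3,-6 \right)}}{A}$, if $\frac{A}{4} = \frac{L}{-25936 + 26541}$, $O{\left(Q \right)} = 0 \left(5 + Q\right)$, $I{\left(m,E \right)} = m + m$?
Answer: $0$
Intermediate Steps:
$I{\left(m,E \right)} = 2 m$
$O{\left(Q \right)} = 0$
$A = \frac{17384}{55}$ ($A = 4 \frac{47806}{-25936 + 26541} = 4 \cdot \frac{47806}{605} = 4 \cdot 47806 \cdot \frac{1}{605} = 4 \cdot \frac{4346}{55} = \frac{17384}{55} \approx 316.07$)
$\frac{41 O{\left(2 \right)} I{\left(-3,-6 \right)}}{A} = \frac{41 \cdot 0 \cdot 2 \left(-3\right)}{\frac{17384}{55}} = 0 \left(-6\right) \frac{55}{17384} = 0 \cdot \frac{55}{17384} = 0$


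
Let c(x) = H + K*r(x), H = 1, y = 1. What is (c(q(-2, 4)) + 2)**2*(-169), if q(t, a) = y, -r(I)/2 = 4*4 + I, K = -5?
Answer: -5058001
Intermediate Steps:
r(I) = -32 - 2*I (r(I) = -2*(4*4 + I) = -2*(16 + I) = -32 - 2*I)
q(t, a) = 1
c(x) = 161 + 10*x (c(x) = 1 - 5*(-32 - 2*x) = 1 + (160 + 10*x) = 161 + 10*x)
(c(q(-2, 4)) + 2)**2*(-169) = ((161 + 10*1) + 2)**2*(-169) = ((161 + 10) + 2)**2*(-169) = (171 + 2)**2*(-169) = 173**2*(-169) = 29929*(-169) = -5058001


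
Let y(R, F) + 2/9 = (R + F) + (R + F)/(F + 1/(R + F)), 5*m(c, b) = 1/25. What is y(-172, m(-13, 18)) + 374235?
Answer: 650639175997/2202750 ≈ 2.9538e+5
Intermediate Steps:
m(c, b) = 1/125 (m(c, b) = (1/5)/25 = (1/5)*(1/25) = 1/125)
y(R, F) = -2/9 + F + R + (F + R)/(F + 1/(F + R)) (y(R, F) = -2/9 + ((R + F) + (R + F)/(F + 1/(R + F))) = -2/9 + ((F + R) + (F + R)/(F + 1/(F + R))) = -2/9 + (F + R + (F + R)/(F + 1/(F + R))) = -2/9 + F + R + (F + R)/(F + 1/(F + R)))
y(-172, m(-13, 18)) + 374235 = (-2/9 + 1/125 - 172 + (1/125)**3 + (-172)**2 + 7*(1/125)**2/9 + (1/125)*(-172)**2 + 2*(-172)*(1/125)**2 + (16/9)*(1/125)*(-172))/(1 + (1/125)**2 + (1/125)*(-172)) + 374235 = (-2/9 + 1/125 - 172 + 1/1953125 + 29584 + (7/9)*(1/15625) + (1/125)*29584 + 2*(-172)*(1/15625) - 2752/1125)/(1 + 1/15625 - 172/125) + 374235 = (-2/9 + 1/125 - 172 + 1/1953125 + 29584 + 7/140625 + 29584/125 - 344/15625 - 2752/1125)/(-5874/15625) + 374235 = -15625/5874*173706970253/5859375 + 374235 = -173706970253/2202750 + 374235 = 650639175997/2202750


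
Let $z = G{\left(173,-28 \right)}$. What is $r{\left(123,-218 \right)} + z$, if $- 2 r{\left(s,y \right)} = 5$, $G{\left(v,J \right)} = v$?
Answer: $\frac{341}{2} \approx 170.5$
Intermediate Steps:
$r{\left(s,y \right)} = - \frac{5}{2}$ ($r{\left(s,y \right)} = \left(- \frac{1}{2}\right) 5 = - \frac{5}{2}$)
$z = 173$
$r{\left(123,-218 \right)} + z = - \frac{5}{2} + 173 = \frac{341}{2}$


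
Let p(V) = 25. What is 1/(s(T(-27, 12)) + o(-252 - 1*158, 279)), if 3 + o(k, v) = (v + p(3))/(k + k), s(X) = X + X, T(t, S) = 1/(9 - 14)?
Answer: -205/773 ≈ -0.26520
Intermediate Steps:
T(t, S) = -⅕ (T(t, S) = 1/(-5) = -⅕)
s(X) = 2*X
o(k, v) = -3 + (25 + v)/(2*k) (o(k, v) = -3 + (v + 25)/(k + k) = -3 + (25 + v)/((2*k)) = -3 + (25 + v)*(1/(2*k)) = -3 + (25 + v)/(2*k))
1/(s(T(-27, 12)) + o(-252 - 1*158, 279)) = 1/(2*(-⅕) + (25 + 279 - 6*(-252 - 1*158))/(2*(-252 - 1*158))) = 1/(-⅖ + (25 + 279 - 6*(-252 - 158))/(2*(-252 - 158))) = 1/(-⅖ + (½)*(25 + 279 - 6*(-410))/(-410)) = 1/(-⅖ + (½)*(-1/410)*(25 + 279 + 2460)) = 1/(-⅖ + (½)*(-1/410)*2764) = 1/(-⅖ - 691/205) = 1/(-773/205) = -205/773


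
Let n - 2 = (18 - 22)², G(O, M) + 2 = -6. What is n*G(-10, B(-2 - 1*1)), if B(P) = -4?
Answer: -144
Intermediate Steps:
G(O, M) = -8 (G(O, M) = -2 - 6 = -8)
n = 18 (n = 2 + (18 - 22)² = 2 + (-4)² = 2 + 16 = 18)
n*G(-10, B(-2 - 1*1)) = 18*(-8) = -144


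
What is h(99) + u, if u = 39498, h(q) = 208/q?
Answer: 3910510/99 ≈ 39500.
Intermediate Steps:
h(99) + u = 208/99 + 39498 = 3910510/99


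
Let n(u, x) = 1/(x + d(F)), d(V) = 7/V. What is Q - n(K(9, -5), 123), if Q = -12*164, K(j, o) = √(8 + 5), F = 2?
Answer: -497906/253 ≈ -1968.0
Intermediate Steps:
K(j, o) = √13
n(u, x) = 1/(7/2 + x) (n(u, x) = 1/(x + 7/2) = 1/(7/2 + x))
Q = -1968
Q - n(K(9, -5), 123) = -1968 - 2/(7 + 2*123) = -1968 - 2/(7 + 246) = -1968 - 2/253 = -497906/253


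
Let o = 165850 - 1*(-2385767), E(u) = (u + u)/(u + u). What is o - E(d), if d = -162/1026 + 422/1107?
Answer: 2551616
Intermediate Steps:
d = 4697/21033 (d = -162*1/1026 + 422*(1/1107) = -3/19 + 422/1107 = 4697/21033 ≈ 0.22332)
E(u) = 1 (E(u) = (2*u)/((2*u)) = (2*u)*(1/(2*u)) = 1)
o = 2551617 (o = 165850 + 2385767 = 2551617)
o - E(d) = 2551617 - 1*1 = 2551617 - 1 = 2551616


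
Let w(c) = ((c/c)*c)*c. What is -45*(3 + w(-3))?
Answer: -540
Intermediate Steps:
w(c) = c**2 (w(c) = (1*c)*c = c*c = c**2)
-45*(3 + w(-3)) = -45*(3 + (-3)**2) = -45*(3 + 9) = -45*12 = -540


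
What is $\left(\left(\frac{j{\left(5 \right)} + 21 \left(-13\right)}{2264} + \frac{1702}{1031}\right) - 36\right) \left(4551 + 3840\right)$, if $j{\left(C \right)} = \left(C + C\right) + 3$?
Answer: $- \frac{168754245549}{583546} \approx -2.8919 \cdot 10^{5}$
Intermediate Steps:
$j{\left(C \right)} = 3 + 2 C$ ($j{\left(C \right)} = 2 C + 3 = 3 + 2 C$)
$\left(\left(\frac{j{\left(5 \right)} + 21 \left(-13\right)}{2264} + \frac{1702}{1031}\right) - 36\right) \left(4551 + 3840\right) = \left(\left(\frac{\left(3 + 2 \cdot 5\right) + 21 \left(-13\right)}{2264} + \frac{1702}{1031}\right) - 36\right) \left(4551 + 3840\right) = \left(\left(\left(\left(3 + 10\right) - 273\right) \frac{1}{2264} + 1702 \cdot \frac{1}{1031}\right) - 36\right) 8391 = \left(\left(\left(13 - 273\right) \frac{1}{2264} + \frac{1702}{1031}\right) - 36\right) 8391 = \left(\left(\left(-260\right) \frac{1}{2264} + \frac{1702}{1031}\right) - 36\right) 8391 = \left(\left(- \frac{65}{566} + \frac{1702}{1031}\right) - 36\right) 8391 = \left(\frac{896317}{583546} - 36\right) 8391 = \left(- \frac{20111339}{583546}\right) 8391 = - \frac{168754245549}{583546}$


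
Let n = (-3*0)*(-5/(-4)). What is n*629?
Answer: 0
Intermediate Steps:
n = 0 (n = 0*(-5*(-¼)) = 0*(5/4) = 0)
n*629 = 0*629 = 0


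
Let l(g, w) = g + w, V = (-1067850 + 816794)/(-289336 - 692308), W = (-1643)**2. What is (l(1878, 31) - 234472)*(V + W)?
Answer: -154067066749049589/245411 ≈ -6.2779e+11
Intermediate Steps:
W = 2699449
V = 62764/245411 (V = -251056/(-981644) = -251056*(-1/981644) = 62764/245411 ≈ 0.25575)
(l(1878, 31) - 234472)*(V + W) = ((1878 + 31) - 234472)*(62764/245411 + 2699449) = (1909 - 234472)*(662474541303/245411) = -232563*662474541303/245411 = -154067066749049589/245411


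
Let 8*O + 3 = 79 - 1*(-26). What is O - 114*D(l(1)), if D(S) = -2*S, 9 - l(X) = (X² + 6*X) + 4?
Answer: -1773/4 ≈ -443.25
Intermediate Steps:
l(X) = 5 - X² - 6*X (l(X) = 9 - ((X² + 6*X) + 4) = 9 - (4 + X² + 6*X) = 9 + (-4 - X² - 6*X) = 5 - X² - 6*X)
O = 51/4 (O = -3/8 + (79 - 1*(-26))/8 = -3/8 + (79 + 26)/8 = -3/8 + (⅛)*105 = -3/8 + 105/8 = 51/4 ≈ 12.750)
O - 114*D(l(1)) = 51/4 - (-228)*(5 - 1*1² - 6*1) = 51/4 - (-228)*(5 - 1*1 - 6) = 51/4 - (-228)*(5 - 1 - 6) = 51/4 - (-228)*(-2) = 51/4 - 114*4 = 51/4 - 456 = -1773/4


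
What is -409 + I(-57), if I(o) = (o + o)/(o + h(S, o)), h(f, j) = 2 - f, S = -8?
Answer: -19109/47 ≈ -406.57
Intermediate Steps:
I(o) = 2*o/(10 + o) (I(o) = (o + o)/(o + (2 - 1*(-8))) = (2*o)/(o + (2 + 8)) = (2*o)/(o + 10) = (2*o)/(10 + o) = 2*o/(10 + o))
-409 + I(-57) = -409 + 2*(-57)/(10 - 57) = -409 + 2*(-57)/(-47) = -409 + 2*(-57)*(-1/47) = -409 + 114/47 = -19109/47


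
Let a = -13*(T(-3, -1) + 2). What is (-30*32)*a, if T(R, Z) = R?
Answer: -12480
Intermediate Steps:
a = 13 (a = -13*(-3 + 2) = -13*(-1) = 13)
(-30*32)*a = -30*32*13 = -960*13 = -12480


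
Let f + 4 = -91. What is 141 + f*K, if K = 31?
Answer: -2804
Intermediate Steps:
f = -95 (f = -4 - 91 = -95)
141 + f*K = 141 - 95*31 = 141 - 2945 = -2804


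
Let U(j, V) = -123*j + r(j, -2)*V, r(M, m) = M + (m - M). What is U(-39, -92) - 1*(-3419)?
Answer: 8400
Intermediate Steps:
r(M, m) = m
U(j, V) = -123*j - 2*V
U(-39, -92) - 1*(-3419) = (-123*(-39) - 2*(-92)) - 1*(-3419) = (4797 + 184) + 3419 = 4981 + 3419 = 8400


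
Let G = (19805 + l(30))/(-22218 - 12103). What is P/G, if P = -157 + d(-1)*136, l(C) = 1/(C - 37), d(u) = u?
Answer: 70392371/138634 ≈ 507.76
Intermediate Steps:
l(C) = 1/(-37 + C)
G = -138634/240247 (G = (19805 + 1/(-37 + 30))/(-22218 - 12103) = (19805 + 1/(-7))/(-34321) = (19805 - 1/7)*(-1/34321) = (138634/7)*(-1/34321) = -138634/240247 ≈ -0.57705)
P = -293 (P = -157 - 1*136 = -157 - 136 = -293)
P/G = -293/(-138634/240247) = -293*(-240247/138634) = 70392371/138634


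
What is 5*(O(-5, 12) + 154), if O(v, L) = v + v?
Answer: 720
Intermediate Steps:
O(v, L) = 2*v
5*(O(-5, 12) + 154) = 5*(2*(-5) + 154) = 5*(-10 + 154) = 5*144 = 720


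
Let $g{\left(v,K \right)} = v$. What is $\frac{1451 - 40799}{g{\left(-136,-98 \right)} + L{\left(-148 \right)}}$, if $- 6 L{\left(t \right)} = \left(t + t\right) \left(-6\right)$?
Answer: $\frac{1093}{12} \approx 91.083$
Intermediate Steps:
$L{\left(t \right)} = 2 t$ ($L{\left(t \right)} = - \frac{\left(t + t\right) \left(-6\right)}{6} = - \frac{2 t \left(-6\right)}{6} = - \frac{\left(-12\right) t}{6} = 2 t$)
$\frac{1451 - 40799}{g{\left(-136,-98 \right)} + L{\left(-148 \right)}} = \frac{1451 - 40799}{-136 + 2 \left(-148\right)} = - \frac{39348}{-136 - 296} = - \frac{39348}{-432} = \left(-39348\right) \left(- \frac{1}{432}\right) = \frac{1093}{12}$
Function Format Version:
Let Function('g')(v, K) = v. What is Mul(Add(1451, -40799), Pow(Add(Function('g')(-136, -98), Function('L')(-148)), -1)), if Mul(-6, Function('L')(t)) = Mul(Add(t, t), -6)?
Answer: Rational(1093, 12) ≈ 91.083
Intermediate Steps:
Function('L')(t) = Mul(2, t) (Function('L')(t) = Mul(Rational(-1, 6), Mul(Add(t, t), -6)) = Mul(Rational(-1, 6), Mul(Mul(2, t), -6)) = Mul(Rational(-1, 6), Mul(-12, t)) = Mul(2, t))
Mul(Add(1451, -40799), Pow(Add(Function('g')(-136, -98), Function('L')(-148)), -1)) = Mul(Add(1451, -40799), Pow(Add(-136, Mul(2, -148)), -1)) = Mul(-39348, Pow(Add(-136, -296), -1)) = Mul(-39348, Pow(-432, -1)) = Mul(-39348, Rational(-1, 432)) = Rational(1093, 12)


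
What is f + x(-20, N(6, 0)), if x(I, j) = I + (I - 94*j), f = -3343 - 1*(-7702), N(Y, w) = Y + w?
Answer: 3755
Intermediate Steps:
f = 4359 (f = -3343 + 7702 = 4359)
x(I, j) = -94*j + 2*I
f + x(-20, N(6, 0)) = 4359 + (-94*(6 + 0) + 2*(-20)) = 4359 + (-94*6 - 40) = 4359 + (-564 - 40) = 4359 - 604 = 3755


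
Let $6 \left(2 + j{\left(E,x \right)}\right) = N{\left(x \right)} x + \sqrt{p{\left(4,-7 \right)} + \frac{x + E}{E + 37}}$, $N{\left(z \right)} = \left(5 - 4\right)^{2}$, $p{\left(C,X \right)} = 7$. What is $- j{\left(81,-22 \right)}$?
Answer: $\frac{17}{3} - \frac{\sqrt{30}}{12} \approx 5.2102$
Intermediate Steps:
$N{\left(z \right)} = 1$ ($N{\left(z \right)} = 1^{2} = 1$)
$j{\left(E,x \right)} = -2 + \frac{x}{6} + \frac{\sqrt{7 + \frac{E + x}{37 + E}}}{6}$ ($j{\left(E,x \right)} = -2 + \frac{1 x + \sqrt{7 + \frac{x + E}{E + 37}}}{6} = -2 + \frac{x + \sqrt{7 + \frac{E + x}{37 + E}}}{6} = -2 + \left(\frac{x}{6} + \frac{\sqrt{7 + \frac{E + x}{37 + E}}}{6}\right) = -2 + \frac{x}{6} + \frac{\sqrt{7 + \frac{E + x}{37 + E}}}{6}$)
$- j{\left(81,-22 \right)} = - (-2 + \frac{1}{6} \left(-22\right) + \frac{\sqrt{\frac{259 - 22 + 8 \cdot 81}{37 + 81}}}{6}) = - (-2 - \frac{11}{3} + \frac{\sqrt{\frac{259 - 22 + 648}{118}}}{6}) = - (-2 - \frac{11}{3} + \frac{\sqrt{\frac{1}{118} \cdot 885}}{6}) = - (-2 - \frac{11}{3} + \frac{\sqrt{\frac{15}{2}}}{6}) = - (-2 - \frac{11}{3} + \frac{\frac{1}{2} \sqrt{30}}{6}) = - (-2 - \frac{11}{3} + \frac{\sqrt{30}}{12}) = - (- \frac{17}{3} + \frac{\sqrt{30}}{12}) = \frac{17}{3} - \frac{\sqrt{30}}{12}$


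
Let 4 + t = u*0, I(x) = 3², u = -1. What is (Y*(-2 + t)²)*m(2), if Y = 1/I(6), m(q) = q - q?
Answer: 0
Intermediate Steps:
I(x) = 9
t = -4 (t = -4 - 1*0 = -4 + 0 = -4)
m(q) = 0
Y = ⅑ (Y = 1/9 = ⅑ ≈ 0.11111)
(Y*(-2 + t)²)*m(2) = ((-2 - 4)²/9)*0 = ((⅑)*(-6)²)*0 = ((⅑)*36)*0 = 4*0 = 0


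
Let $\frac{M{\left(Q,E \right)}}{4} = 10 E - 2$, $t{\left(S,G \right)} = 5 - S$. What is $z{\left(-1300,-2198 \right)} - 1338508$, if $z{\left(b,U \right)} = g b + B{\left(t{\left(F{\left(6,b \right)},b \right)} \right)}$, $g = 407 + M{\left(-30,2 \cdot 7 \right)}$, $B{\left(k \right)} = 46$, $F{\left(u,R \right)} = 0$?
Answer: $-2585162$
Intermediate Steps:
$M{\left(Q,E \right)} = -8 + 40 E$ ($M{\left(Q,E \right)} = 4 \left(10 E - 2\right) = 4 \left(-2 + 10 E\right) = -8 + 40 E$)
$g = 959$ ($g = 407 - \left(8 - 40 \cdot 2 \cdot 7\right) = 407 + \left(-8 + 40 \cdot 14\right) = 407 + \left(-8 + 560\right) = 407 + 552 = 959$)
$z{\left(b,U \right)} = 46 + 959 b$ ($z{\left(b,U \right)} = 959 b + 46 = 46 + 959 b$)
$z{\left(-1300,-2198 \right)} - 1338508 = \left(46 + 959 \left(-1300\right)\right) - 1338508 = \left(46 - 1246700\right) - 1338508 = -1246654 - 1338508 = -2585162$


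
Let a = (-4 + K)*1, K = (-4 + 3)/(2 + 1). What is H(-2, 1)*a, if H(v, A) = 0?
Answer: 0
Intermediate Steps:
K = -⅓ (K = -1/3 = -1*⅓ = -⅓ ≈ -0.33333)
a = -13/3 (a = (-4 - ⅓)*1 = -13/3*1 = -13/3 ≈ -4.3333)
H(-2, 1)*a = 0*(-13/3) = 0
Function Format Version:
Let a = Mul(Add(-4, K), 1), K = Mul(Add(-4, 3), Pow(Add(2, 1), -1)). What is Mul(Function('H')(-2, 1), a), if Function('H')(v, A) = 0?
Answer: 0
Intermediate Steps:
K = Rational(-1, 3) (K = Mul(-1, Pow(3, -1)) = Mul(-1, Rational(1, 3)) = Rational(-1, 3) ≈ -0.33333)
a = Rational(-13, 3) (a = Mul(Add(-4, Rational(-1, 3)), 1) = Mul(Rational(-13, 3), 1) = Rational(-13, 3) ≈ -4.3333)
Mul(Function('H')(-2, 1), a) = Mul(0, Rational(-13, 3)) = 0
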